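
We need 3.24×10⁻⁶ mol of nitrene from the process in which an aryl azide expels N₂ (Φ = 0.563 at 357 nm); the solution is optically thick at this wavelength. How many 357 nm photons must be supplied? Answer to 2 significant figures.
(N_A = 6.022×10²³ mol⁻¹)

3.5×10¹⁸ photons

Photons that must be absorbed: 3.24×10⁻⁶ / 0.563 = 5.755×10⁻⁶ mol.
Photon count: 5.755×10⁻⁶ × 6.022×10²³ = 3.5×10¹⁸.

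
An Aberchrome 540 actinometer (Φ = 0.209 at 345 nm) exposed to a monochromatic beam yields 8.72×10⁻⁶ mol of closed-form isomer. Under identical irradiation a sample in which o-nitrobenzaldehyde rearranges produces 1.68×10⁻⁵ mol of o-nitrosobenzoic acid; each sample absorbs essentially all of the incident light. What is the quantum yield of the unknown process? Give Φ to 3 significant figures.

Photons absorbed by the actinometer: 8.72×10⁻⁶ / 0.209 = 4.172×10⁻⁵ mol.
Φ(unknown) = 1.68×10⁻⁵ / 4.172×10⁻⁵ = 0.403.

Φ = 0.403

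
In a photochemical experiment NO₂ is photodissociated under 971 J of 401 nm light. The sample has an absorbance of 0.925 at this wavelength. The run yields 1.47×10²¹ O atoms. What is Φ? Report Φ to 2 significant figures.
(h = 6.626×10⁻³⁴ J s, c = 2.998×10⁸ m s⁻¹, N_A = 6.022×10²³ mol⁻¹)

Product: 1.47×10²¹ / 6.022×10²³ = 0.002441 mol.
Photon energy at 401 nm: hc/λ = (6.626×10⁻³⁴)(2.998×10⁸)/(401×10⁻⁹) = 4.954×10⁻¹⁹ J.
Photons incident: 971 / 4.954×10⁻¹⁹ = 1.960×10²¹, i.e. 1.960×10²¹/6.022×10²³ = 0.003255 mol.
Fraction absorbed: 1 − 10^(−0.925) = 0.8811.
Photons absorbed: 0.8811 × 0.003255 = 0.002868 mol.
Φ = 0.002441 mol / 0.002868 mol photons = 0.85.

Φ = 0.85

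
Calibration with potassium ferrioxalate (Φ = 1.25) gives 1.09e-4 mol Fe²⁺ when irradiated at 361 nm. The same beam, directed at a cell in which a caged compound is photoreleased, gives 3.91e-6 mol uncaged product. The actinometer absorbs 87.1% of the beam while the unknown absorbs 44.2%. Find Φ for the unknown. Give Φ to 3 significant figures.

Photons absorbed by the actinometer: 1.09e-4 / 1.25 = 8.720e-5 mol.
Incident flux: 8.720e-5 / 0.871 = 1.001e-4 einstein.
Absorbed by unknown: 0.442 × 1.001e-4 = 4.424e-5 mol.
Φ(unknown) = 3.91e-6 / 4.424e-5 = 0.0884.

Φ = 0.0884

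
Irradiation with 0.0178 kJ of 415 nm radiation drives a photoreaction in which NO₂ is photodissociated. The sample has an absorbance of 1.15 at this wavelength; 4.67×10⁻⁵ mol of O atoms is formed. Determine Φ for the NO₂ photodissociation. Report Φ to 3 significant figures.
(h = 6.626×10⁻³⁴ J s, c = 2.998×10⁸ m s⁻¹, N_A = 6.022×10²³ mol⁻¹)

Φ = 0.814

Photon energy at 415 nm: hc/λ = (6.626×10⁻³⁴)(2.998×10⁸)/(415×10⁻⁹) = 4.787×10⁻¹⁹ J.
Incident energy: 0.0178 kJ = 17.8 J.
Photons incident: 17.8 / 4.787×10⁻¹⁹ = 3.718×10¹⁹, i.e. 3.718×10¹⁹/6.022×10²³ = 6.174×10⁻⁵ mol.
Fraction absorbed: 1 − 10^(−1.15) = 0.9292.
Photons absorbed: 0.9292 × 6.174×10⁻⁵ = 5.737×10⁻⁵ mol.
Φ = 4.67×10⁻⁵ mol / 5.737×10⁻⁵ mol photons = 0.814.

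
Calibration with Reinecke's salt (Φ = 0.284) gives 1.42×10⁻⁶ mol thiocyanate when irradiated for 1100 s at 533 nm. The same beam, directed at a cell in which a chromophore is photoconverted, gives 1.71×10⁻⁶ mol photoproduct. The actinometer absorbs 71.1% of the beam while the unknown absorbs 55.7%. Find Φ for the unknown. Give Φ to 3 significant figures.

Φ = 0.437

Photons absorbed by the actinometer: 1.42×10⁻⁶ / 0.284 = 5.000×10⁻⁶ mol.
Incident flux: 5.000×10⁻⁶ / 0.711 = 7.032×10⁻⁶ einstein.
Absorbed by unknown: 0.557 × 7.032×10⁻⁶ = 3.917×10⁻⁶ mol.
Φ(unknown) = 1.71×10⁻⁶ / 3.917×10⁻⁶ = 0.437.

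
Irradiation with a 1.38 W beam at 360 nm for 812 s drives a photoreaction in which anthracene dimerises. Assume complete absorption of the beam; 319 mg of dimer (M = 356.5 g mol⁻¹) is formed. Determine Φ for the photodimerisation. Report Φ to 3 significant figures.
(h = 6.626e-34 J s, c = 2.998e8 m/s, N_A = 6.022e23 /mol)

Product: 319 mg / 356.5 g mol⁻¹ = 8.948e-4 mol.
Photon energy at 360 nm: hc/λ = (6.626e-34)(2.998e8)/(360e-9) = 5.518e-19 J.
Energy delivered: (1.38 W)(812 s) = 1121 J.
Photons incident: 1121 / 5.518e-19 = 2.032e21, i.e. 2.032e21/6.022e23 = 0.003374 mol.
Φ = 8.948e-4 mol / 0.003374 mol photons = 0.265.

Φ = 0.265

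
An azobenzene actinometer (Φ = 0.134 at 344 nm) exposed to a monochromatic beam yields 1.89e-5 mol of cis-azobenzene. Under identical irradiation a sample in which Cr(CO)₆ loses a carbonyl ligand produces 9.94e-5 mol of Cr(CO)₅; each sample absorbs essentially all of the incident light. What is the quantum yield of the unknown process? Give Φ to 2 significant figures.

Photons absorbed by the actinometer: 1.89e-5 / 0.134 = 1.410e-4 mol.
Φ(unknown) = 9.94e-5 / 1.410e-4 = 0.70.

Φ = 0.70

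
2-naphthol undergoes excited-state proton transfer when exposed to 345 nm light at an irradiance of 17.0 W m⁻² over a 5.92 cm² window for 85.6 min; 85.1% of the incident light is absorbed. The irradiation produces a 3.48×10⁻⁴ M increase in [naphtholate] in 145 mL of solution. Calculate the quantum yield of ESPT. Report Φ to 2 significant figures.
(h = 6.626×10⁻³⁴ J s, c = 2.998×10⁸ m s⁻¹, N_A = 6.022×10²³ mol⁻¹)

Product: (3.48×10⁻⁴ M)(0.145 L) = 5.046×10⁻⁵ mol.
Photon energy at 345 nm: hc/λ = (6.626×10⁻³⁴)(2.998×10⁸)/(345×10⁻⁹) = 5.758×10⁻¹⁹ J.
Energy delivered: (17.0 W m⁻²)(5.92×10⁻⁴ m²)(5136 s) = 51.69 J.
Photons incident: 51.69 / 5.758×10⁻¹⁹ = 8.977×10¹⁹, i.e. 8.977×10¹⁹/6.022×10²³ = 1.491×10⁻⁴ mol.
Photons absorbed: 0.851 × 1.491×10⁻⁴ = 1.269×10⁻⁴ mol.
Φ = 5.046×10⁻⁵ mol / 1.269×10⁻⁴ mol photons = 0.40.

Φ = 0.40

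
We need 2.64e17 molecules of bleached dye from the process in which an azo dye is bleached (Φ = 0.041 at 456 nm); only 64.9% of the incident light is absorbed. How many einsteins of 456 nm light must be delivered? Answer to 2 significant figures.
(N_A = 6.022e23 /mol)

Product: 2.64e17 / 6.022e23 = 4.384e-7 mol.
Photons that must be absorbed: 4.384e-7 / 0.041 = 1.069e-5 mol.
Incident photons needed: 1.069e-5 / 0.649 = 1.647e-5 mol.

1.6e-5 einstein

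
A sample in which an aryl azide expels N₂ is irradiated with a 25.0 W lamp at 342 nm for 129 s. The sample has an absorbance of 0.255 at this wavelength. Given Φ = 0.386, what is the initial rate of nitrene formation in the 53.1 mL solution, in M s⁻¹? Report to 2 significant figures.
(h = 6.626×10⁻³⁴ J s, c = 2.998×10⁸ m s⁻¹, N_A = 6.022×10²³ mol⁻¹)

Photon energy at 342 nm: hc/λ = (6.626×10⁻³⁴)(2.998×10⁸)/(342×10⁻⁹) = 5.808×10⁻¹⁹ J.
Energy delivered: (25.0 W)(129 s) = 3225 J.
Photons incident: 3225 / 5.808×10⁻¹⁹ = 5.553×10²¹, i.e. 5.553×10²¹/6.022×10²³ = 0.009221 mol.
Fraction absorbed: 1 − 10^(−0.255) = 0.4441.
Photons absorbed: 0.4441 × 0.009221 = 0.004095 mol.
Product formed: 0.386 × 0.004095 = 0.001581 mol.
Rate: 0.001581 mol / (129 s × 0.0531 L) = 2.3×10⁻⁴ M s⁻¹.

2.3×10⁻⁴ M s⁻¹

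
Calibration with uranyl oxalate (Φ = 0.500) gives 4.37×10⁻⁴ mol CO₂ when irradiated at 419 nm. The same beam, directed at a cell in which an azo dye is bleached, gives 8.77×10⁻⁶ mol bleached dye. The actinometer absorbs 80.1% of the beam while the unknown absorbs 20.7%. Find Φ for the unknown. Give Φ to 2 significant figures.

Φ = 0.039

Photons absorbed by the actinometer: 4.37×10⁻⁴ / 0.500 = 8.740×10⁻⁴ mol.
Incident flux: 8.740×10⁻⁴ / 0.801 = 0.001091 einstein.
Absorbed by unknown: 0.207 × 0.001091 = 2.258×10⁻⁴ mol.
Φ(unknown) = 8.77×10⁻⁶ / 2.258×10⁻⁴ = 0.039.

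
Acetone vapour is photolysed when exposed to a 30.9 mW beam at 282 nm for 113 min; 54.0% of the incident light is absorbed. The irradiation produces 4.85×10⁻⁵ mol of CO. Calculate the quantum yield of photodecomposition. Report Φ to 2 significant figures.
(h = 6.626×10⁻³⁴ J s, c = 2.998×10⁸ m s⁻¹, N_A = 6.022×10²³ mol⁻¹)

Φ = 0.18

Photon energy at 282 nm: hc/λ = (6.626×10⁻³⁴)(2.998×10⁸)/(282×10⁻⁹) = 7.044×10⁻¹⁹ J.
Energy delivered: (30.9 mW)(6780 s) = 209.5 J.
Photons incident: 209.5 / 7.044×10⁻¹⁹ = 2.974×10²⁰, i.e. 2.974×10²⁰/6.022×10²³ = 4.939×10⁻⁴ mol.
Photons absorbed: 0.540 × 4.939×10⁻⁴ = 2.667×10⁻⁴ mol.
Φ = 4.85×10⁻⁵ mol / 2.667×10⁻⁴ mol photons = 0.18.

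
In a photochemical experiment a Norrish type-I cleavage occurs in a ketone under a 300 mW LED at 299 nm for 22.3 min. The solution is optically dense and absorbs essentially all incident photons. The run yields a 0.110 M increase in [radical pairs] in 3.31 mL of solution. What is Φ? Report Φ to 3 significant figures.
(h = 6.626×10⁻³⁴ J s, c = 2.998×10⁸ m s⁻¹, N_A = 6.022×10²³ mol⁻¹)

Φ = 0.363

Product: (0.110 M)(0.00331 L) = 3.641×10⁻⁴ mol.
Photon energy at 299 nm: hc/λ = (6.626×10⁻³⁴)(2.998×10⁸)/(299×10⁻⁹) = 6.644×10⁻¹⁹ J.
Energy delivered: (300 mW)(1338 s) = 401.4 J.
Photons incident: 401.4 / 6.644×10⁻¹⁹ = 6.042×10²⁰, i.e. 6.042×10²⁰/6.022×10²³ = 0.001003 mol.
Φ = 3.641×10⁻⁴ mol / 0.001003 mol photons = 0.363.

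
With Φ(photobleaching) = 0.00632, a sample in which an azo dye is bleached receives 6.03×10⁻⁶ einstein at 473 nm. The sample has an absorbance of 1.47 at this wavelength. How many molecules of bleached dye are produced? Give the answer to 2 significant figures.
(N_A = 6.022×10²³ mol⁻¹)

Fraction absorbed: 1 − 10^(−1.47) = 0.9661.
Photons absorbed: 0.9661 × 6.03×10⁻⁶ = 5.826×10⁻⁶ mol.
Product: Φ × n_abs = 0.00632 × 5.826×10⁻⁶ = 3.682×10⁻⁸ mol.
As a count: 3.682×10⁻⁸ × 6.022×10²³ = 2.2×10¹⁶.

2.2×10¹⁶ molecules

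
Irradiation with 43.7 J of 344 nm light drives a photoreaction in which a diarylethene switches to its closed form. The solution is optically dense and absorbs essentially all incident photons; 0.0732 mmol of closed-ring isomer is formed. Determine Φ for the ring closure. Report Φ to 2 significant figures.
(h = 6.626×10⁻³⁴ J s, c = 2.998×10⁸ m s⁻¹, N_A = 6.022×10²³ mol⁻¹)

Product: 0.0732 mmol = 7.32×10⁻⁵ mol.
Photon energy at 344 nm: hc/λ = (6.626×10⁻³⁴)(2.998×10⁸)/(344×10⁻⁹) = 5.775×10⁻¹⁹ J.
Photons incident: 43.7 / 5.775×10⁻¹⁹ = 7.567×10¹⁹, i.e. 7.567×10¹⁹/6.022×10²³ = 1.257×10⁻⁴ mol.
Φ = 7.32×10⁻⁵ mol / 1.257×10⁻⁴ mol photons = 0.58.

Φ = 0.58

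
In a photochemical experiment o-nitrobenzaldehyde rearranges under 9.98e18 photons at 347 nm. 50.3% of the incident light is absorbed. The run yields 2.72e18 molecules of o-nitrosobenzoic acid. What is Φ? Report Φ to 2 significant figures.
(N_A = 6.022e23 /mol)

Φ = 0.54

Product: 2.72e18 / 6.022e23 = 4.517e-6 mol.
Moles of photons: 9.98e18 / 6.022e23 = 1.657e-5 mol.
Photons absorbed: 0.503 × 1.657e-5 = 8.335e-6 mol.
Φ = 4.517e-6 mol / 8.335e-6 mol photons = 0.54.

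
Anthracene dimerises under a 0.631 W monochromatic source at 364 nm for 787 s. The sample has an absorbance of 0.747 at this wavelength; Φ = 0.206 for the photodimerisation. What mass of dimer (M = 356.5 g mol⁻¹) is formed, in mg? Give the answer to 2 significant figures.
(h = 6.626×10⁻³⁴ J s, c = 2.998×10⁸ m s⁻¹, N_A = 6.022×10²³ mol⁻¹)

Photon energy at 364 nm: hc/λ = (6.626×10⁻³⁴)(2.998×10⁸)/(364×10⁻⁹) = 5.457×10⁻¹⁹ J.
Energy delivered: (0.631 W)(787 s) = 496.6 J.
Photons incident: 496.6 / 5.457×10⁻¹⁹ = 9.100×10²⁰, i.e. 9.100×10²⁰/6.022×10²³ = 0.001511 mol.
Fraction absorbed: 1 − 10^(−0.747) = 0.8209.
Photons absorbed: 0.8209 × 0.001511 = 0.001240 mol.
Product: Φ × n_abs = 0.206 × 0.001240 = 2.554×10⁻⁴ mol.
Mass: 2.554×10⁻⁴ × 356.5 = 0.09105 g = 91 mg.

91 mg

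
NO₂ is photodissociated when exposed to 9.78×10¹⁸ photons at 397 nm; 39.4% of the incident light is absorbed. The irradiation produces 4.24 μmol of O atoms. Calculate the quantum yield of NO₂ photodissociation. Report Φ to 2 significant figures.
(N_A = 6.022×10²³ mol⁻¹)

Φ = 0.66

Product: 4.24 μmol = 4.24×10⁻⁶ mol.
Moles of photons: 9.78×10¹⁸ / 6.022×10²³ = 1.624×10⁻⁵ mol.
Photons absorbed: 0.394 × 1.624×10⁻⁵ = 6.399×10⁻⁶ mol.
Φ = 4.24×10⁻⁶ mol / 6.399×10⁻⁶ mol photons = 0.66.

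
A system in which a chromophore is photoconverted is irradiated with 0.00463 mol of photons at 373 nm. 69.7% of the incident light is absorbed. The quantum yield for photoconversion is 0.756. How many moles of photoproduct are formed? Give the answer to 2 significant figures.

0.0024 mol

Photons absorbed: 0.697 × 0.00463 = 0.003227 mol.
Product: Φ × n_abs = 0.756 × 0.003227 = 0.002440 mol.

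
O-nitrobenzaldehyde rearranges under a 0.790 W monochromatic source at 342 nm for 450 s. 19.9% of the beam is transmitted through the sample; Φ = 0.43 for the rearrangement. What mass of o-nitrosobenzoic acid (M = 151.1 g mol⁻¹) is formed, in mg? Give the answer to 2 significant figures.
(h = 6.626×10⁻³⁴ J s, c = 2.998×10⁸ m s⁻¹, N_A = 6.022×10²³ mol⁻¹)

53 mg

Photon energy at 342 nm: hc/λ = (6.626×10⁻³⁴)(2.998×10⁸)/(342×10⁻⁹) = 5.808×10⁻¹⁹ J.
Energy delivered: (0.790 W)(450 s) = 355.5 J.
Photons incident: 355.5 / 5.808×10⁻¹⁹ = 6.121×10²⁰, i.e. 6.121×10²⁰/6.022×10²³ = 0.001016 mol.
Fraction absorbed: 1 − 19.9/100 = 0.8010.
Photons absorbed: 0.8010 × 0.001016 = 8.138×10⁻⁴ mol.
Product: Φ × n_abs = 0.43 × 8.138×10⁻⁴ = 3.499×10⁻⁴ mol.
Mass: 3.499×10⁻⁴ × 151.1 = 0.05287 g = 53 mg.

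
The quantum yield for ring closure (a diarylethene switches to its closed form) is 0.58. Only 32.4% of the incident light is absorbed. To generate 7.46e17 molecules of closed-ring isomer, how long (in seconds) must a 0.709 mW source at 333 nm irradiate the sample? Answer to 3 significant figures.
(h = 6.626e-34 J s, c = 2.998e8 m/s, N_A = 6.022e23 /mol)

Product: 7.46e17 / 6.022e23 = 1.239e-6 mol.
Photons that must be absorbed: 1.239e-6 / 0.58 = 2.136e-6 mol.
Incident photons needed: 2.136e-6 / 0.324 = 6.593e-6 mol.
Photon energy: hc/λ = 5.965e-19 J; per mole, 3.592e5 J mol⁻¹.
Energy required: 6.593e-6 × 3.592e5 = 2.368 J.
Time: 2.368 J / 0.000709 W = 3340 s.

t ≈ 3340 s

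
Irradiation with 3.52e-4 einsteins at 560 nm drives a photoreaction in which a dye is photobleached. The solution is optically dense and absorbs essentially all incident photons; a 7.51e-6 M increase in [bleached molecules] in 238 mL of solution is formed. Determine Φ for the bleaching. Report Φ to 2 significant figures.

Product: (7.51e-6 M)(0.238 L) = 1.787e-6 mol.
Φ = 1.787e-6 mol / 3.52e-4 mol photons = 0.0051.

Φ = 0.0051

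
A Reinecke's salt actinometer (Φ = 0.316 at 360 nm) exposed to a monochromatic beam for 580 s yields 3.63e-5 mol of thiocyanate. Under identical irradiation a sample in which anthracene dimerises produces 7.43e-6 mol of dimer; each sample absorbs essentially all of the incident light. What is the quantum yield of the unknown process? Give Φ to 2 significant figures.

Photons absorbed by the actinometer: 3.63e-5 / 0.316 = 1.149e-4 mol.
Φ(unknown) = 7.43e-6 / 1.149e-4 = 0.065.

Φ = 0.065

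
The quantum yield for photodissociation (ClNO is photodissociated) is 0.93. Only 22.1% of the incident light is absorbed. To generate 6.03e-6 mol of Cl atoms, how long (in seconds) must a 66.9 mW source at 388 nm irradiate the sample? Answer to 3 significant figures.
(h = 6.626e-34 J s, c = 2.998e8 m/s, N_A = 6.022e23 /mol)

Photons that must be absorbed: 6.03e-6 / 0.93 = 6.484e-6 mol.
Incident photons needed: 6.484e-6 / 0.221 = 2.934e-5 mol.
Photon energy: hc/λ = 5.120e-19 J; per mole, 3.083e5 J mol⁻¹.
Energy required: 2.934e-5 × 3.083e5 = 9.046 J.
Time: 9.046 J / 0.0669 W = 135 s.

t ≈ 135 s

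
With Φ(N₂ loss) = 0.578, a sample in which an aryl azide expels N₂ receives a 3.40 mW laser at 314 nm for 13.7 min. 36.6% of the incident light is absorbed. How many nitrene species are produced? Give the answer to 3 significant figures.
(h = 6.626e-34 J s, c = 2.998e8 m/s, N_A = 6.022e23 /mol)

9.35e17 species

Photon energy at 314 nm: hc/λ = (6.626e-34)(2.998e8)/(314e-9) = 6.326e-19 J.
Energy delivered: (3.40 mW)(822 s) = 2.795 J.
Photons incident: 2.795 / 6.326e-19 = 4.418e18, i.e. 4.418e18/6.022e23 = 7.336e-6 mol.
Photons absorbed: 0.366 × 7.336e-6 = 2.685e-6 mol.
Product: Φ × n_abs = 0.578 × 2.685e-6 = 1.552e-6 mol.
As a count: 1.552e-6 × 6.022e23 = 9.35e17.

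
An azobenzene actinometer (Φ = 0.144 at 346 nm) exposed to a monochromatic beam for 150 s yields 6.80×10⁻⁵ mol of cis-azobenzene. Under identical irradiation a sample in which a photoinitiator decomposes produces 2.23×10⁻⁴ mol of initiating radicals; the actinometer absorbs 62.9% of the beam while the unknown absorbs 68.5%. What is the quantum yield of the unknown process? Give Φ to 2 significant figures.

Φ = 0.43

Photons absorbed by the actinometer: 6.80×10⁻⁵ / 0.144 = 4.722×10⁻⁴ mol.
Incident flux: 4.722×10⁻⁴ / 0.629 = 7.507×10⁻⁴ einstein.
Absorbed by unknown: 0.685 × 7.507×10⁻⁴ = 5.142×10⁻⁴ mol.
Φ(unknown) = 2.23×10⁻⁴ / 5.142×10⁻⁴ = 0.43.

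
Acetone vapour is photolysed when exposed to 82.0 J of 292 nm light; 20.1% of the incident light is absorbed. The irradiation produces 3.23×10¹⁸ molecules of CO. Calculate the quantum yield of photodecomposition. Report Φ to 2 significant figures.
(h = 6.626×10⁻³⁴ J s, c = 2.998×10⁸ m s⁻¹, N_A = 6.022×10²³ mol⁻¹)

Product: 3.23×10¹⁸ / 6.022×10²³ = 5.364×10⁻⁶ mol.
Photon energy at 292 nm: hc/λ = (6.626×10⁻³⁴)(2.998×10⁸)/(292×10⁻⁹) = 6.803×10⁻¹⁹ J.
Photons incident: 82.0 / 6.803×10⁻¹⁹ = 1.205×10²⁰, i.e. 1.205×10²⁰/6.022×10²³ = 2.001×10⁻⁴ mol.
Photons absorbed: 0.201 × 2.001×10⁻⁴ = 4.022×10⁻⁵ mol.
Φ = 5.364×10⁻⁶ mol / 4.022×10⁻⁵ mol photons = 0.13.

Φ = 0.13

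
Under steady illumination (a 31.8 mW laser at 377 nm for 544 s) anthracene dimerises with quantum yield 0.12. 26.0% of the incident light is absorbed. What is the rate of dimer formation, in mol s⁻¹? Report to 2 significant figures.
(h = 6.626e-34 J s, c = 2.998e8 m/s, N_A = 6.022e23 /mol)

3.1e-9 mol s⁻¹

Photon energy at 377 nm: hc/λ = (6.626e-34)(2.998e8)/(377e-9) = 5.269e-19 J.
Energy delivered: (31.8 mW)(544 s) = 17.30 J.
Photons incident: 17.30 / 5.269e-19 = 3.283e19, i.e. 3.283e19/6.022e23 = 5.452e-5 mol.
Photons absorbed: 0.260 × 5.452e-5 = 1.418e-5 mol.
Product formed: 0.12 × 1.418e-5 = 1.702e-6 mol.
Rate: 1.702e-6 / 544 s = 3.1e-9 mol s⁻¹.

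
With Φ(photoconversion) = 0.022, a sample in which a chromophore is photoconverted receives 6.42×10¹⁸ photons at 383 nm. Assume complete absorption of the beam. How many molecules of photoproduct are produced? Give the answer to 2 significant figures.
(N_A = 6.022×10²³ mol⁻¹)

Moles of photons: 6.42×10¹⁸ / 6.022×10²³ = 1.066×10⁻⁵ mol.
Product: Φ × n_abs = 0.022 × 1.066×10⁻⁵ = 2.345×10⁻⁷ mol.
As a count: 2.345×10⁻⁷ × 6.022×10²³ = 1.4×10¹⁷.

1.4×10¹⁷ molecules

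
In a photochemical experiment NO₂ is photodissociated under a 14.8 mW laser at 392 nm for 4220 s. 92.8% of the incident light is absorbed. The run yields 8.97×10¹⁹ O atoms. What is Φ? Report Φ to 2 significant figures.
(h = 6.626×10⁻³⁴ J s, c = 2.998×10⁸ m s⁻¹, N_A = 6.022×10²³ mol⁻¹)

Φ = 0.78

Product: 8.97×10¹⁹ / 6.022×10²³ = 1.490×10⁻⁴ mol.
Photon energy at 392 nm: hc/λ = (6.626×10⁻³⁴)(2.998×10⁸)/(392×10⁻⁹) = 5.068×10⁻¹⁹ J.
Energy delivered: (14.8 mW)(4220 s) = 62.46 J.
Photons incident: 62.46 / 5.068×10⁻¹⁹ = 1.232×10²⁰, i.e. 1.232×10²⁰/6.022×10²³ = 2.046×10⁻⁴ mol.
Photons absorbed: 0.928 × 2.046×10⁻⁴ = 1.899×10⁻⁴ mol.
Φ = 1.490×10⁻⁴ mol / 1.899×10⁻⁴ mol photons = 0.78.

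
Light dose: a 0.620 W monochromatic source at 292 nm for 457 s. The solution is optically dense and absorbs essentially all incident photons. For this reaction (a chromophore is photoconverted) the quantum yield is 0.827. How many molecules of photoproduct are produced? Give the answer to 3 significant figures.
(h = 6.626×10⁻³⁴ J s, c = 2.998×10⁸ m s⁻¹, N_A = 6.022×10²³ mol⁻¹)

Photon energy at 292 nm: hc/λ = (6.626×10⁻³⁴)(2.998×10⁸)/(292×10⁻⁹) = 6.803×10⁻¹⁹ J.
Energy delivered: (0.620 W)(457 s) = 283.3 J.
Photons incident: 283.3 / 6.803×10⁻¹⁹ = 4.164×10²⁰, i.e. 4.164×10²⁰/6.022×10²³ = 6.915×10⁻⁴ mol.
Product: Φ × n_abs = 0.827 × 6.915×10⁻⁴ = 5.719×10⁻⁴ mol.
As a count: 5.719×10⁻⁴ × 6.022×10²³ = 3.44×10²⁰.

3.44×10²⁰ molecules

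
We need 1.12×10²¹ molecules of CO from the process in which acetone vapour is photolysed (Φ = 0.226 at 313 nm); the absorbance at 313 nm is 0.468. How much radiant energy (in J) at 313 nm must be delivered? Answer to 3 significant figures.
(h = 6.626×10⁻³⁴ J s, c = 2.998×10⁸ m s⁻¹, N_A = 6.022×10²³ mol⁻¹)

Product: 1.12×10²¹ / 6.022×10²³ = 0.001860 mol.
Photons that must be absorbed: 0.001860 / 0.226 = 0.008230 mol.
Fraction absorbed: 1 − 10^(−0.468) = 0.6596.
Incident photons needed: 0.008230 / 0.6596 = 0.01248 mol.
Photon energy: hc/λ = 6.347×10⁻¹⁹ J; per mole, 3.822×10⁵ J mol⁻¹.
Energy required: 0.01248 × 3.822×10⁵ = 4770 J.

4770 J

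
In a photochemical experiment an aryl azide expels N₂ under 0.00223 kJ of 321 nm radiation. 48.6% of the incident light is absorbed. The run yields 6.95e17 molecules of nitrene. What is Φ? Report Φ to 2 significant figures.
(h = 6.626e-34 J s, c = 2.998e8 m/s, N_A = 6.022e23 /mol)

Product: 6.95e17 / 6.022e23 = 1.154e-6 mol.
Photon energy at 321 nm: hc/λ = (6.626e-34)(2.998e8)/(321e-9) = 6.188e-19 J.
Incident energy: 0.00223 kJ = 2.23 J.
Photons incident: 2.23 / 6.188e-19 = 3.604e18, i.e. 3.604e18/6.022e23 = 5.985e-6 mol.
Photons absorbed: 0.486 × 5.985e-6 = 2.909e-6 mol.
Φ = 1.154e-6 mol / 2.909e-6 mol photons = 0.40.

Φ = 0.40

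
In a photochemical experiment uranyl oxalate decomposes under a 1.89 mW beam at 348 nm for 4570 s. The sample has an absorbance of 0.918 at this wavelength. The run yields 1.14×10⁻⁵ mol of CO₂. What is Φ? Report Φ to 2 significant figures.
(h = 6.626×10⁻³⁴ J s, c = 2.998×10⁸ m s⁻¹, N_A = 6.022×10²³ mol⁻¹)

Φ = 0.52

Photon energy at 348 nm: hc/λ = (6.626×10⁻³⁴)(2.998×10⁸)/(348×10⁻⁹) = 5.708×10⁻¹⁹ J.
Energy delivered: (1.89 mW)(4570 s) = 8.637 J.
Photons incident: 8.637 / 5.708×10⁻¹⁹ = 1.513×10¹⁹, i.e. 1.513×10¹⁹/6.022×10²³ = 2.512×10⁻⁵ mol.
Fraction absorbed: 1 − 10^(−0.918) = 0.8792.
Photons absorbed: 0.8792 × 2.512×10⁻⁵ = 2.209×10⁻⁵ mol.
Φ = 1.14×10⁻⁵ mol / 2.209×10⁻⁵ mol photons = 0.52.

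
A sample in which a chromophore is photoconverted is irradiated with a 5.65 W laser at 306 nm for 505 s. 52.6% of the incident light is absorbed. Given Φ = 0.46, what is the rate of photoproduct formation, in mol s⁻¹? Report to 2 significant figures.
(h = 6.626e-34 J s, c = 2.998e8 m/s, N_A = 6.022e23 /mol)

3.5e-6 mol s⁻¹

Photon energy at 306 nm: hc/λ = (6.626e-34)(2.998e8)/(306e-9) = 6.492e-19 J.
Energy delivered: (5.65 W)(505 s) = 2853 J.
Photons incident: 2853 / 6.492e-19 = 4.395e21, i.e. 4.395e21/6.022e23 = 0.007298 mol.
Photons absorbed: 0.526 × 0.007298 = 0.003839 mol.
Product formed: 0.46 × 0.003839 = 0.001766 mol.
Rate: 0.001766 / 505 s = 3.5e-6 mol s⁻¹.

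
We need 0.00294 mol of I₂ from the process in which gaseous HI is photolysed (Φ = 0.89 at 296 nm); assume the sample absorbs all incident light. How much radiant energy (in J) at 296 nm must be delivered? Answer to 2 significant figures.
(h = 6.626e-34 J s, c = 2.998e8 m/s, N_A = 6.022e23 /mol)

Photons that must be absorbed: 0.00294 / 0.89 = 0.003303 mol.
Photon energy: hc/λ = 6.711e-19 J; per mole, 4.041e5 J mol⁻¹.
Energy required: 0.003303 × 4.041e5 = 1300 J.

1300 J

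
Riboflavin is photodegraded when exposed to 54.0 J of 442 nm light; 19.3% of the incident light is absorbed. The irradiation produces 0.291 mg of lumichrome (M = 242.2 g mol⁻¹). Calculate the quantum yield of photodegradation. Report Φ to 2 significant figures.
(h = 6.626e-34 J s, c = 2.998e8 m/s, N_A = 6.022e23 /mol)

Product: 0.291 mg / 242.2 g mol⁻¹ = 1.201e-6 mol.
Photon energy at 442 nm: hc/λ = (6.626e-34)(2.998e8)/(442e-9) = 4.494e-19 J.
Photons incident: 54.0 / 4.494e-19 = 1.202e20, i.e. 1.202e20/6.022e23 = 1.996e-4 mol.
Photons absorbed: 0.193 × 1.996e-4 = 3.852e-5 mol.
Φ = 1.201e-6 mol / 3.852e-5 mol photons = 0.031.

Φ = 0.031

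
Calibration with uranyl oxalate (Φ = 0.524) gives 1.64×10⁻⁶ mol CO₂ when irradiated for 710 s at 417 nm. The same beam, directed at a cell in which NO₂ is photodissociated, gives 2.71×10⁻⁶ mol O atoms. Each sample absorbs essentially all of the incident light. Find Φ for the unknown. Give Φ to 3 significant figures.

Photons absorbed by the actinometer: 1.64×10⁻⁶ / 0.524 = 3.130×10⁻⁶ mol.
Φ(unknown) = 2.71×10⁻⁶ / 3.130×10⁻⁶ = 0.866.

Φ = 0.866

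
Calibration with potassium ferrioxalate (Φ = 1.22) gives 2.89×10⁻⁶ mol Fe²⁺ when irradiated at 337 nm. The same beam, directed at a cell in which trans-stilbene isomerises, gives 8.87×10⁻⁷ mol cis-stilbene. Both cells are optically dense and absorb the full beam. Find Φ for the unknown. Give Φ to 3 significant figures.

Φ = 0.374

Photons absorbed by the actinometer: 2.89×10⁻⁶ / 1.22 = 2.369×10⁻⁶ mol.
Φ(unknown) = 8.87×10⁻⁷ / 2.369×10⁻⁶ = 0.374.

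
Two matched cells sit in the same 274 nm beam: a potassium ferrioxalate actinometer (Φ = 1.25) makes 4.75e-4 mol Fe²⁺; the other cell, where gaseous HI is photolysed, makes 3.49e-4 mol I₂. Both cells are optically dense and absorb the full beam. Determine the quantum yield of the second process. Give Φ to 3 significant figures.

Φ = 0.918

Photons absorbed by the actinometer: 4.75e-4 / 1.25 = 3.800e-4 mol.
Φ(unknown) = 3.49e-4 / 3.800e-4 = 0.918.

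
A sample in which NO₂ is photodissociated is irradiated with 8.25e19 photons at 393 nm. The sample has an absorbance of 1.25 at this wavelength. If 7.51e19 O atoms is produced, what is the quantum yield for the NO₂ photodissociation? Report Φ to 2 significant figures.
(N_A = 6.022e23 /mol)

Product: 7.51e19 / 6.022e23 = 1.247e-4 mol.
Moles of photons: 8.25e19 / 6.022e23 = 1.370e-4 mol.
Fraction absorbed: 1 − 10^(−1.25) = 0.9438.
Photons absorbed: 0.9438 × 1.370e-4 = 1.293e-4 mol.
Φ = 1.247e-4 mol / 1.293e-4 mol photons = 0.96.

Φ = 0.96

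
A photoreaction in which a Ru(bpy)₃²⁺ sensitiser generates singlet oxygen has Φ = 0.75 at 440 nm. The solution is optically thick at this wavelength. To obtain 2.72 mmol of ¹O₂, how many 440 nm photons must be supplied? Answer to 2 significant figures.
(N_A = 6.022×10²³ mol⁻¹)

2.2×10²¹ photons

Product: 2.72 mmol = 0.00272 mol.
Photons that must be absorbed: 0.00272 / 0.75 = 0.003627 mol.
Photon count: 0.003627 × 6.022×10²³ = 2.2×10²¹.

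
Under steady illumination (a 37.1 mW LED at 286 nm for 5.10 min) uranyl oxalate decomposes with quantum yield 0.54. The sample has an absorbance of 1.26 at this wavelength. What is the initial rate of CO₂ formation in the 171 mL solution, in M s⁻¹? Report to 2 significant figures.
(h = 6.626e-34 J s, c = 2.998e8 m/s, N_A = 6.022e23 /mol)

Photon energy at 286 nm: hc/λ = (6.626e-34)(2.998e8)/(286e-9) = 6.946e-19 J.
Energy delivered: (37.1 mW)(306 s) = 11.35 J.
Photons incident: 11.35 / 6.946e-19 = 1.634e19, i.e. 1.634e19/6.022e23 = 2.713e-5 mol.
Fraction absorbed: 1 − 10^(−1.26) = 0.9450.
Photons absorbed: 0.9450 × 2.713e-5 = 2.564e-5 mol.
Product formed: 0.54 × 2.564e-5 = 1.385e-5 mol.
Rate: 1.385e-5 mol / (306 s × 0.171 L) = 2.6e-7 M s⁻¹.

2.6e-7 M s⁻¹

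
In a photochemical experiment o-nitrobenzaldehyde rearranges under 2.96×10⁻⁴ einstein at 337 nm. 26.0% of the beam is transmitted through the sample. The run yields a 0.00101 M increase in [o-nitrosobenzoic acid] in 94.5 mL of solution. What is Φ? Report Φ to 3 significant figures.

Product: (0.00101 M)(0.0945 L) = 9.545×10⁻⁵ mol.
Fraction absorbed: 1 − 26.0/100 = 0.7400.
Photons absorbed: 0.7400 × 2.96×10⁻⁴ = 2.190×10⁻⁴ mol.
Φ = 9.545×10⁻⁵ mol / 2.190×10⁻⁴ mol photons = 0.436.

Φ = 0.436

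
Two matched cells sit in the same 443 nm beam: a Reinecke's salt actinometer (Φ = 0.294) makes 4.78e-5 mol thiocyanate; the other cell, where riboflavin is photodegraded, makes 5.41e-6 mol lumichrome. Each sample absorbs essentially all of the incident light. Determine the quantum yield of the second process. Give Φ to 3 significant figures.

Photons absorbed by the actinometer: 4.78e-5 / 0.294 = 1.626e-4 mol.
Φ(unknown) = 5.41e-6 / 1.626e-4 = 0.0333.

Φ = 0.0333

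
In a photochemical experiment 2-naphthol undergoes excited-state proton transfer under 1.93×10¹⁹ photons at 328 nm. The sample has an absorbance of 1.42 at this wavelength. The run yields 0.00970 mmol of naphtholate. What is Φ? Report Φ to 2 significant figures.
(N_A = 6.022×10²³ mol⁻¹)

Φ = 0.31

Product: 0.00970 mmol = 9.70×10⁻⁶ mol.
Moles of photons: 1.93×10¹⁹ / 6.022×10²³ = 3.205×10⁻⁵ mol.
Fraction absorbed: 1 − 10^(−1.42) = 0.9620.
Photons absorbed: 0.9620 × 3.205×10⁻⁵ = 3.083×10⁻⁵ mol.
Φ = 9.70×10⁻⁶ mol / 3.083×10⁻⁵ mol photons = 0.31.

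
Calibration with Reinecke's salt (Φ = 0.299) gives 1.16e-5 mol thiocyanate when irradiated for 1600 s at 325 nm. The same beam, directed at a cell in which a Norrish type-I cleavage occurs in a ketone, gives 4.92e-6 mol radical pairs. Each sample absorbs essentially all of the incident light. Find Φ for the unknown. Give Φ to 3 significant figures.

Φ = 0.127

Photons absorbed by the actinometer: 1.16e-5 / 0.299 = 3.880e-5 mol.
Φ(unknown) = 4.92e-6 / 3.880e-5 = 0.127.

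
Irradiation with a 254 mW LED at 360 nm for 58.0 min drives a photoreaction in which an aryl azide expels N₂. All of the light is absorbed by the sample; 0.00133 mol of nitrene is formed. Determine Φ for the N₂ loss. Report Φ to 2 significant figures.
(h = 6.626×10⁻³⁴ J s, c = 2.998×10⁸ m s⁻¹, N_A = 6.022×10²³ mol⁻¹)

Φ = 0.50

Photon energy at 360 nm: hc/λ = (6.626×10⁻³⁴)(2.998×10⁸)/(360×10⁻⁹) = 5.518×10⁻¹⁹ J.
Energy delivered: (254 mW)(3480 s) = 883.9 J.
Photons incident: 883.9 / 5.518×10⁻¹⁹ = 1.602×10²¹, i.e. 1.602×10²¹/6.022×10²³ = 0.002660 mol.
Φ = 0.00133 mol / 0.002660 mol photons = 0.50.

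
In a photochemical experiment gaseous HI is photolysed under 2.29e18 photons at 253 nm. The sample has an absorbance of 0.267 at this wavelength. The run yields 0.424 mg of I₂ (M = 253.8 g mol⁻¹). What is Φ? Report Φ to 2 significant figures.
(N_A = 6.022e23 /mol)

Φ = 0.96

Product: 0.424 mg / 253.8 g mol⁻¹ = 1.671e-6 mol.
Moles of photons: 2.29e18 / 6.022e23 = 3.803e-6 mol.
Fraction absorbed: 1 − 10^(−0.267) = 0.4592.
Photons absorbed: 0.4592 × 3.803e-6 = 1.746e-6 mol.
Φ = 1.671e-6 mol / 1.746e-6 mol photons = 0.96.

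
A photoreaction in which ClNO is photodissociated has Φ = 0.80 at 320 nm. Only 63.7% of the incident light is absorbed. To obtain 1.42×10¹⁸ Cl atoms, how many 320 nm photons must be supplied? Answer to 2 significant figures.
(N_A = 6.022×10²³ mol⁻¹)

2.8×10¹⁸ photons

Product: 1.42×10¹⁸ / 6.022×10²³ = 2.358×10⁻⁶ mol.
Photons that must be absorbed: 2.358×10⁻⁶ / 0.80 = 2.948×10⁻⁶ mol.
Incident photons needed: 2.948×10⁻⁶ / 0.637 = 4.628×10⁻⁶ mol.
Photon count: 4.628×10⁻⁶ × 6.022×10²³ = 2.8×10¹⁸.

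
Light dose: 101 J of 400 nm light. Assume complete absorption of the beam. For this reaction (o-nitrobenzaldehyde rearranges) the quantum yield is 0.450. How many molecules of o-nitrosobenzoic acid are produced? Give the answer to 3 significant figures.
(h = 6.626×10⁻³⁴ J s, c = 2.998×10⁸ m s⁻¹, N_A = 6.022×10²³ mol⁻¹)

Photon energy at 400 nm: hc/λ = (6.626×10⁻³⁴)(2.998×10⁸)/(400×10⁻⁹) = 4.966×10⁻¹⁹ J.
Photons incident: 101 / 4.966×10⁻¹⁹ = 2.034×10²⁰, i.e. 2.034×10²⁰/6.022×10²³ = 3.378×10⁻⁴ mol.
Product: Φ × n_abs = 0.450 × 3.378×10⁻⁴ = 1.520×10⁻⁴ mol.
As a count: 1.520×10⁻⁴ × 6.022×10²³ = 9.15×10¹⁹.

9.15×10¹⁹ molecules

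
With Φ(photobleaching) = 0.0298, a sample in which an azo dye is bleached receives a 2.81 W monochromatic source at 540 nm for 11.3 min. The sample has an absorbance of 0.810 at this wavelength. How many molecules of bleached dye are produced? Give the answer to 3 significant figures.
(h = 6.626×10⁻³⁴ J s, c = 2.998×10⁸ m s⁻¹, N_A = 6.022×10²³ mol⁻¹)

Photon energy at 540 nm: hc/λ = (6.626×10⁻³⁴)(2.998×10⁸)/(540×10⁻⁹) = 3.679×10⁻¹⁹ J.
Energy delivered: (2.81 W)(678 s) = 1905 J.
Photons incident: 1905 / 3.679×10⁻¹⁹ = 5.178×10²¹, i.e. 5.178×10²¹/6.022×10²³ = 0.008598 mol.
Fraction absorbed: 1 − 10^(−0.810) = 0.8451.
Photons absorbed: 0.8451 × 0.008598 = 0.007266 mol.
Product: Φ × n_abs = 0.0298 × 0.007266 = 2.165×10⁻⁴ mol.
As a count: 2.165×10⁻⁴ × 6.022×10²³ = 1.30×10²⁰.

1.30×10²⁰ molecules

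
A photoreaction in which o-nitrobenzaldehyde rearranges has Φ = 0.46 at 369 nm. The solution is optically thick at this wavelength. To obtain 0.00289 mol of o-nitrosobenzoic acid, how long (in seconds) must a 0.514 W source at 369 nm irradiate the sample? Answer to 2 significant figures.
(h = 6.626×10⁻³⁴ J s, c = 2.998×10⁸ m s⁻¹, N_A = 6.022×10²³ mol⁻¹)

Photons that must be absorbed: 0.00289 / 0.46 = 0.006283 mol.
Photon energy: hc/λ = 5.383×10⁻¹⁹ J; per mole, 3.242×10⁵ J mol⁻¹.
Energy required: 0.006283 × 3.242×10⁵ = 2037 J.
Time: 2037 J / 0.514 W = 4000 s.

t ≈ 4000 s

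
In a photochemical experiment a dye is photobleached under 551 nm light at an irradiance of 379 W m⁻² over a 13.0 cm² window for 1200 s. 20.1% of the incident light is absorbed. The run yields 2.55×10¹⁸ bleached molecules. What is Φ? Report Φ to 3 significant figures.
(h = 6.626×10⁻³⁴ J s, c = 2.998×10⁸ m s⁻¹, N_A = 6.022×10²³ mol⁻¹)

Product: 2.55×10¹⁸ / 6.022×10²³ = 4.234×10⁻⁶ mol.
Photon energy at 551 nm: hc/λ = (6.626×10⁻³⁴)(2.998×10⁸)/(551×10⁻⁹) = 3.605×10⁻¹⁹ J.
Energy delivered: (379 W m⁻²)(13.0×10⁻⁴ m²)(1200 s) = 591.2 J.
Photons incident: 591.2 / 3.605×10⁻¹⁹ = 1.640×10²¹, i.e. 1.640×10²¹/6.022×10²³ = 0.002723 mol.
Photons absorbed: 0.201 × 0.002723 = 5.473×10⁻⁴ mol.
Φ = 4.234×10⁻⁶ mol / 5.473×10⁻⁴ mol photons = 0.00774.

Φ = 0.00774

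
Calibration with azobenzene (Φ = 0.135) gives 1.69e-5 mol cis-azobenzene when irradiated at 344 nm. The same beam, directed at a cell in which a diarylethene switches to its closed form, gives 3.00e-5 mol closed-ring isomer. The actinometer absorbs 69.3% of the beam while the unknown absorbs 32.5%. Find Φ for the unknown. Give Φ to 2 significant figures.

Φ = 0.51

Photons absorbed by the actinometer: 1.69e-5 / 0.135 = 1.252e-4 mol.
Incident flux: 1.252e-4 / 0.693 = 1.807e-4 einstein.
Absorbed by unknown: 0.325 × 1.807e-4 = 5.873e-5 mol.
Φ(unknown) = 3.00e-5 / 5.873e-5 = 0.51.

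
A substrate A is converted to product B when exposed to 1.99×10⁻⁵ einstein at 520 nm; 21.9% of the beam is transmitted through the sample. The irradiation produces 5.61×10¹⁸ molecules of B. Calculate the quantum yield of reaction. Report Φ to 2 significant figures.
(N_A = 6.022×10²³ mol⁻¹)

Product: 5.61×10¹⁸ / 6.022×10²³ = 9.316×10⁻⁶ mol.
Fraction absorbed: 1 − 21.9/100 = 0.7810.
Photons absorbed: 0.7810 × 1.99×10⁻⁵ = 1.554×10⁻⁵ mol.
Φ = 9.316×10⁻⁶ mol / 1.554×10⁻⁵ mol photons = 0.60.

Φ = 0.60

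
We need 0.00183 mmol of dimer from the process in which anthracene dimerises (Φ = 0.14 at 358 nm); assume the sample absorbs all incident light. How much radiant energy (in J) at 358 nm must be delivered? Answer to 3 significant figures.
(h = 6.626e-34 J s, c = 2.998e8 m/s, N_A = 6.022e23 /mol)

4.37 J

Product: 0.00183 mmol = 1.83e-6 mol.
Photons that must be absorbed: 1.83e-6 / 0.14 = 1.307e-5 mol.
Photon energy: hc/λ = 5.549e-19 J; per mole, 3.342e5 J mol⁻¹.
Energy required: 1.307e-5 × 3.342e5 = 4.37 J.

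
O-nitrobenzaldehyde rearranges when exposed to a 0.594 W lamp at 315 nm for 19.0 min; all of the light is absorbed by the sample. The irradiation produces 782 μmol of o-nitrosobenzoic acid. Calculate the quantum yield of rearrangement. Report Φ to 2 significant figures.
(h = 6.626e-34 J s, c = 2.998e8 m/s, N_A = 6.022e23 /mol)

Φ = 0.44

Product: 782 μmol = 7.82e-4 mol.
Photon energy at 315 nm: hc/λ = (6.626e-34)(2.998e8)/(315e-9) = 6.306e-19 J.
Energy delivered: (0.594 W)(1140 s) = 677.2 J.
Photons incident: 677.2 / 6.306e-19 = 1.074e21, i.e. 1.074e21/6.022e23 = 0.001783 mol.
Φ = 7.82e-4 mol / 0.001783 mol photons = 0.44.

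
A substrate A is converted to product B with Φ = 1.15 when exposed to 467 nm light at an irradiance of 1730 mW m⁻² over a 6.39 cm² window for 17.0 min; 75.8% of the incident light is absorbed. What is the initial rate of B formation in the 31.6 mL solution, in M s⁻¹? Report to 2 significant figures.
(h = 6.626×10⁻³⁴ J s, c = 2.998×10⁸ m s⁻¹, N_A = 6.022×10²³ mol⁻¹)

1.2×10⁻⁷ M s⁻¹

Photon energy at 467 nm: hc/λ = (6.626×10⁻³⁴)(2.998×10⁸)/(467×10⁻⁹) = 4.254×10⁻¹⁹ J.
Energy delivered: (1730 mW m⁻²)(6.39×10⁻⁴ m²)(1020 s) = 1.128 J.
Photons incident: 1.128 / 4.254×10⁻¹⁹ = 2.652×10¹⁸, i.e. 2.652×10¹⁸/6.022×10²³ = 4.404×10⁻⁶ mol.
Photons absorbed: 0.758 × 4.404×10⁻⁶ = 3.338×10⁻⁶ mol.
Product formed: 1.15 × 3.338×10⁻⁶ = 3.839×10⁻⁶ mol.
Rate: 3.839×10⁻⁶ mol / (1020 s × 0.0316 L) = 1.2×10⁻⁷ M s⁻¹.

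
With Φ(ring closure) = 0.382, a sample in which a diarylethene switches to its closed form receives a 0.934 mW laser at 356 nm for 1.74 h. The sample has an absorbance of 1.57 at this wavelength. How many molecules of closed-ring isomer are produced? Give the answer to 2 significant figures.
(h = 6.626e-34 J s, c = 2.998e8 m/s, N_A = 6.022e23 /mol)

3.9e18 molecules

Photon energy at 356 nm: hc/λ = (6.626e-34)(2.998e8)/(356e-9) = 5.580e-19 J.
Energy delivered: (0.934 mW)(6264 s) = 5.851 J.
Photons incident: 5.851 / 5.580e-19 = 1.049e19, i.e. 1.049e19/6.022e23 = 1.742e-5 mol.
Fraction absorbed: 1 − 10^(−1.57) = 0.9731.
Photons absorbed: 0.9731 × 1.742e-5 = 1.695e-5 mol.
Product: Φ × n_abs = 0.382 × 1.695e-5 = 6.475e-6 mol.
As a count: 6.475e-6 × 6.022e23 = 3.9e18.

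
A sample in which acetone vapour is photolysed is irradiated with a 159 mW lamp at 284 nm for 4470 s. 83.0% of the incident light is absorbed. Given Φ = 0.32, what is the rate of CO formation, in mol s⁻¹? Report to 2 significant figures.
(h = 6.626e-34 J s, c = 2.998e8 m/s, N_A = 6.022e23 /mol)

1.0e-7 mol s⁻¹

Photon energy at 284 nm: hc/λ = (6.626e-34)(2.998e8)/(284e-9) = 6.995e-19 J.
Energy delivered: (159 mW)(4470 s) = 710.7 J.
Photons incident: 710.7 / 6.995e-19 = 1.016e21, i.e. 1.016e21/6.022e23 = 0.001687 mol.
Photons absorbed: 0.830 × 0.001687 = 0.001400 mol.
Product formed: 0.32 × 0.001400 = 4.480e-4 mol.
Rate: 4.480e-4 / 4470 s = 1.0e-7 mol s⁻¹.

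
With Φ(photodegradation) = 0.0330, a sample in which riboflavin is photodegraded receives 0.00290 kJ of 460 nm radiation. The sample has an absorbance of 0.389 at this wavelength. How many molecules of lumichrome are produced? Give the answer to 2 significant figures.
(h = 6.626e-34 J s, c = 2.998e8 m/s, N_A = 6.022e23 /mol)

1.3e17 molecules

Photon energy at 460 nm: hc/λ = (6.626e-34)(2.998e8)/(460e-9) = 4.318e-19 J.
Incident energy: 0.00290 kJ = 2.90 J.
Photons incident: 2.90 / 4.318e-19 = 6.716e18, i.e. 6.716e18/6.022e23 = 1.115e-5 mol.
Fraction absorbed: 1 − 10^(−0.389) = 0.5917.
Photons absorbed: 0.5917 × 1.115e-5 = 6.597e-6 mol.
Product: Φ × n_abs = 0.0330 × 6.597e-6 = 2.177e-7 mol.
As a count: 2.177e-7 × 6.022e23 = 1.3e17.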